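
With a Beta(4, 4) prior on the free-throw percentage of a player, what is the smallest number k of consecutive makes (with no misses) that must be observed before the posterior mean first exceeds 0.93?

k = 50

After k makes and 0 misses the posterior is Beta(4+k, 4), with mean (4+k)/(4+4+k).
Set (4+k)/(8+k) > 0.93 and solve: k > (0.93·8 − 4)/(1 − 0.93) = 49.143.
The smallest integer exceeding 49.143 is 50.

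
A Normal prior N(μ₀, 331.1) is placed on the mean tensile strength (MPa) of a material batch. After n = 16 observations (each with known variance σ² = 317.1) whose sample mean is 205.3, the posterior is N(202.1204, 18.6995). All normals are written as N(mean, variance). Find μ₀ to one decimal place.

The posterior mean is a precision-weighted average: μ_n = (τ₀μ₀ + τ_data·x̄)/(τ₀+τ_data), with τ₀=1/σ₀² and τ_data=n/σ².
Here τ₀ = 1/331.1 = 0.003020 and τ_data = 16/317.1 = 0.050457, so τ_n = 0.053477.
Rearranging for μ₀: μ₀ = (μ_n·τ_n − τ_data·x̄)/τ₀ = (202.1204·0.053477 − 0.050457·205.3) / 0.003020 = 0.449971/0.003020 ≈ 149.0.

μ₀ = 149.0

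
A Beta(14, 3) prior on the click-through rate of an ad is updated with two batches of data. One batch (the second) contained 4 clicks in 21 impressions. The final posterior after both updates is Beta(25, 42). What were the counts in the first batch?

7 clicks and 22 non-clicks

Sequential conjugate updates are equivalent to a single update on the pooled data, so total successes = posterior α − prior α and total failures = posterior β − prior β.
Total across both batches: 25−14=11 clicks, 42−3=39 non-clicks.
Subtract the second batch: 11−4=7 clicks and 39−17=22 non-clicks.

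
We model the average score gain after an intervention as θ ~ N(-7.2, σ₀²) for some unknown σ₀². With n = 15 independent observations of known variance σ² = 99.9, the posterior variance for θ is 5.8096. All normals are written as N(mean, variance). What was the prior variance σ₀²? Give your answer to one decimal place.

σ₀² = 45.5

For the Normal–Normal model with known σ², precisions add: τ_n = τ₀ + n/σ².
So 1/σ₀² = 1/5.8096 − 15/99.9 = 0.172129 − 0.150150 = 0.021979.
Hence σ₀² = 1/0.021979 ≈ 45.5.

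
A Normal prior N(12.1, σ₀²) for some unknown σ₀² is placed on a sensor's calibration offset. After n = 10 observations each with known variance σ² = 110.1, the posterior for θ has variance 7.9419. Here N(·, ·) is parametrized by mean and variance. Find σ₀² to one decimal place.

σ₀² = 28.5

Posterior precision equals prior precision plus data precision: 1/σ_n² = 1/σ₀² + n/σ².
So 1/σ₀² = 1/7.9419 − 10/110.1 = 0.125914 − 0.090827 = 0.035087.
Hence σ₀² = 1/0.035087 ≈ 28.5.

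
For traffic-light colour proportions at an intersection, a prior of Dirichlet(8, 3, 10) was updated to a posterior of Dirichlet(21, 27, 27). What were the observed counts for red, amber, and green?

For a Dirichlet(α) prior with multinomial counts c, the posterior is Dirichlet(α + c) componentwise.
Counts are posterior − prior componentwise: 21−8=13, 27−3=24, 27−10=17.

counts (13, 24, 17)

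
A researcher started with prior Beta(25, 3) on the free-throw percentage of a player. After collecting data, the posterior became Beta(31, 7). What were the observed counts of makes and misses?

6 makes and 4 misses

Under Beta–binomial conjugacy the posterior parameters are (α+s, β+f).
Match parameters: s=31−25=6, f=7−3=4.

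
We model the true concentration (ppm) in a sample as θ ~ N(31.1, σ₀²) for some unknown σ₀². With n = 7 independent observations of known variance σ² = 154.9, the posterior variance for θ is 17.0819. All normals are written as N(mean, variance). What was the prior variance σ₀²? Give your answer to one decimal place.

Posterior precision equals prior precision plus data precision: 1/σ_n² = 1/σ₀² + n/σ².
So 1/σ₀² = 1/17.0819 − 7/154.9 = 0.058541 − 0.045190 = 0.013351.
Hence σ₀² = 1/0.013351 ≈ 74.9.

σ₀² = 74.9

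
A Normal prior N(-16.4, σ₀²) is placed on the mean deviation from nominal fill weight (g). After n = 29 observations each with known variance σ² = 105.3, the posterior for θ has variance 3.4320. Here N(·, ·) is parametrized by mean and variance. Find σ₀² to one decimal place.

σ₀² = 62.6

Posterior precision equals prior precision plus data precision: 1/σ_n² = 1/σ₀² + n/σ².
So 1/σ₀² = 1/3.4320 − 29/105.3 = 0.291375 − 0.275404 = 0.015971.
Hence σ₀² = 1/0.015971 ≈ 62.6.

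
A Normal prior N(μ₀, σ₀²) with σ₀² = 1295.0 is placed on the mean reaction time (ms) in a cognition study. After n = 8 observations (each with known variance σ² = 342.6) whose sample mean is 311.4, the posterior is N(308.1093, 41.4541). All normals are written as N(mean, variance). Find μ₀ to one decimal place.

With known observation variance, the Normal–Normal posterior has precision τ_n = τ₀ + n/σ² and mean μ_n = (τ₀μ₀ + (n/σ²)x̄)/τ_n.
Here τ₀ = 1/1295.0 = 0.000772 and τ_data = 8/342.6 = 0.023351, so τ_n = 0.024123.
Rearranging for μ₀: μ₀ = (μ_n·τ_n − τ_data·x̄)/τ₀ = (308.1093·0.024123 − 0.023351·311.4) / 0.000772 = 0.161019/0.000772 ≈ 208.6.

μ₀ = 208.6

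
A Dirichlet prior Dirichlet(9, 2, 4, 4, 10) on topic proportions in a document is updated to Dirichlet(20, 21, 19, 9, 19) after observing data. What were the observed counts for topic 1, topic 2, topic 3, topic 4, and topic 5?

counts (11, 19, 15, 5, 9)

For a Dirichlet(α) prior with multinomial counts c, the posterior is Dirichlet(α + c) componentwise.
Counts are posterior − prior componentwise: 20−9=11, 21−2=19, 19−4=15, 9−4=5, 19−10=9.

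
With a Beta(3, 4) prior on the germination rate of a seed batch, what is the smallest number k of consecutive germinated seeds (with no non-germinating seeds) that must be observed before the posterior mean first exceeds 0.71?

After k germinated seeds and 0 non-germinating seeds the posterior is Beta(3+k, 4), with mean (3+k)/(3+4+k).
Set (3+k)/(7+k) > 0.71 and solve: k > (0.71·7 − 3)/(1 − 0.71) = 6.793.
The smallest integer exceeding 6.793 is 7.

k = 7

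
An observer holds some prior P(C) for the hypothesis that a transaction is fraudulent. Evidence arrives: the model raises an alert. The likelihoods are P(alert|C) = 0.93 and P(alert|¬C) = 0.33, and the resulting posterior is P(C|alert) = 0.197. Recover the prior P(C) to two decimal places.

P(C) = 0.08

In odds form, posterior odds = prior odds × likelihood ratio, so prior odds = posterior odds ÷ LR.
Posterior odds = 0.197/(1−0.197) = 0.2453. LR = 0.93/0.33 = 2.8182.
Prior odds = 0.2453/2.8182 = 0.0870, so P(C) = 0.0870/(1+0.0870) ≈ 0.08.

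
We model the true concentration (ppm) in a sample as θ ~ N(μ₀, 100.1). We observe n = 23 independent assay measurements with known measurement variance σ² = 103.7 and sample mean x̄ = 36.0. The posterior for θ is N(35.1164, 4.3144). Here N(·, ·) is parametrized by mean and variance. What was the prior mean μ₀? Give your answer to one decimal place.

The posterior mean is a precision-weighted average: μ_n = (τ₀μ₀ + τ_data·x̄)/(τ₀+τ_data), with τ₀=1/σ₀² and τ_data=n/σ².
Here τ₀ = 1/100.1 = 0.009990 and τ_data = 23/103.7 = 0.221794, so τ_n = 0.231784.
Rearranging for μ₀: μ₀ = (μ_n·τ_n − τ_data·x̄)/τ₀ = (35.1164·0.231784 − 0.221794·36.0) / 0.009990 = 0.154836/0.009990 ≈ 15.5.

μ₀ = 15.5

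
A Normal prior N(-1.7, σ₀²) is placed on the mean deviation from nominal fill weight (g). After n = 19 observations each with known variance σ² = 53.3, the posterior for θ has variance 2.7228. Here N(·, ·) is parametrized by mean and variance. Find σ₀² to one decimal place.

σ₀² = 92.6

Posterior precision equals prior precision plus data precision: 1/σ_n² = 1/σ₀² + n/σ².
So 1/σ₀² = 1/2.7228 − 19/53.3 = 0.367269 − 0.356473 = 0.010796.
Hence σ₀² = 1/0.010796 ≈ 92.6.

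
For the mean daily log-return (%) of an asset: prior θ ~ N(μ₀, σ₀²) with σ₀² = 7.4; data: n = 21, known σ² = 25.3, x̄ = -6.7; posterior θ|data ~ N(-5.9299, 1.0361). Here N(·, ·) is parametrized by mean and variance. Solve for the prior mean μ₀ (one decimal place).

With known observation variance, the Normal–Normal posterior has precision τ_n = τ₀ + n/σ² and mean μ_n = (τ₀μ₀ + (n/σ²)x̄)/τ_n.
Here τ₀ = 1/7.4 = 0.135135 and τ_data = 21/25.3 = 0.830040, so τ_n = 0.965175.
Rearranging for μ₀: μ₀ = (μ_n·τ_n − τ_data·x̄)/τ₀ = (-5.9299·0.965175 − 0.830040·-6.7) / 0.135135 = -0.162123/0.135135 ≈ -1.2.

μ₀ = -1.2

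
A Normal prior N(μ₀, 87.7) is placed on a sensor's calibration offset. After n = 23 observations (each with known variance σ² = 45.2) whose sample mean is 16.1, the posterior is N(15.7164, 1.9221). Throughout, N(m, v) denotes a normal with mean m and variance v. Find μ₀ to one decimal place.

μ₀ = -1.4

The posterior mean is a precision-weighted average: μ_n = (τ₀μ₀ + τ_data·x̄)/(τ₀+τ_data), with τ₀=1/σ₀² and τ_data=n/σ².
Here τ₀ = 1/87.7 = 0.011403 and τ_data = 23/45.2 = 0.508850, so τ_n = 0.520253.
Rearranging for μ₀: μ₀ = (μ_n·τ_n − τ_data·x̄)/τ₀ = (15.7164·0.520253 − 0.508850·16.1) / 0.011403 = -0.015981/0.011403 ≈ -1.4.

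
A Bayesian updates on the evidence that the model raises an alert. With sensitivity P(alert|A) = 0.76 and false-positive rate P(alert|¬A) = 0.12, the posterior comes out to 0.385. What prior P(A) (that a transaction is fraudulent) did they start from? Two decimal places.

P(A) = 0.09

In odds form, posterior odds = prior odds × likelihood ratio, so prior odds = posterior odds ÷ LR.
Posterior odds = 0.385/(1−0.385) = 0.6260. LR = 0.76/0.12 = 6.3333.
Prior odds = 0.6260/6.3333 = 0.0988, so P(A) = 0.0988/(1+0.0988) ≈ 0.09.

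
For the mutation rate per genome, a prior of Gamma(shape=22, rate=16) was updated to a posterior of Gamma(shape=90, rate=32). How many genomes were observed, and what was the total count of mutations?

Gamma–Poisson conjugacy: posterior shape = α + Σxᵢ, posterior rate = β + n.
Matching: Σxᵢ = 90 − 22 = 68 and n = 32 − 16 = 16.

n = 16 genomes with total 68 mutations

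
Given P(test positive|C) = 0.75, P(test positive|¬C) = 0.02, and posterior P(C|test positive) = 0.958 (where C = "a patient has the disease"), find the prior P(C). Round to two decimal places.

Bayes' rule in odds form gives O(C|E) = O(C)·[P(E|C)/P(E|¬C)], hence O(C) = O(C|E)/LR.
Posterior odds = 0.958/(1−0.958) = 22.8095. LR = 0.75/0.02 = 37.5000.
Prior odds = 22.8095/37.5000 = 0.6083, so P(C) = 0.6083/(1+0.6083) ≈ 0.38.

P(C) = 0.38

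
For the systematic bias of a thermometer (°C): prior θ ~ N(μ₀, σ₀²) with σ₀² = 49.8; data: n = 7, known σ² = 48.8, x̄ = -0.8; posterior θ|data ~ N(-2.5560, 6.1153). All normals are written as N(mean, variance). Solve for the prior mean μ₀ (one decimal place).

μ₀ = -15.1

With known observation variance, the Normal–Normal posterior has precision τ_n = τ₀ + n/σ² and mean μ_n = (τ₀μ₀ + (n/σ²)x̄)/τ_n.
Here τ₀ = 1/49.8 = 0.020080 and τ_data = 7/48.8 = 0.143443, so τ_n = 0.163523.
Rearranging for μ₀: μ₀ = (μ_n·τ_n − τ_data·x̄)/τ₀ = (-2.5560·0.163523 − 0.143443·-0.8) / 0.020080 = -0.303210/0.020080 ≈ -15.1.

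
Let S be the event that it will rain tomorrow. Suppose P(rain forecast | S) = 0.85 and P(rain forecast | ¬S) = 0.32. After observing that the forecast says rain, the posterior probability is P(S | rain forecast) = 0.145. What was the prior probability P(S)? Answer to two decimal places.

In odds form, posterior odds = prior odds × likelihood ratio, so prior odds = posterior odds ÷ LR.
Posterior odds = 0.145/(1−0.145) = 0.1696. LR = 0.85/0.32 = 2.6562.
Prior odds = 0.1696/2.6562 = 0.0639, so P(S) = 0.0639/(1+0.0639) ≈ 0.06.

P(S) = 0.06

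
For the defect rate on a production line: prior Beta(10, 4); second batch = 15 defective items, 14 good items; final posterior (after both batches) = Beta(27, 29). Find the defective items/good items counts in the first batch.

2 defective items and 11 good items

Because Beta–binomial updating is additive in the counts, the combined data contributed (α_post−α_prior, β_post−β_prior) successes and failures.
Total across both batches: 27−10=17 defective items, 29−4=25 good items.
Subtract the second batch: 17−15=2 defective items and 25−14=11 good items.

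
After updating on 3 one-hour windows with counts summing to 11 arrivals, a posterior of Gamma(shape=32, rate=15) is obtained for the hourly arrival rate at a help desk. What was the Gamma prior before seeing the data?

Gamma(shape=21, rate=12)

Gamma–Poisson conjugacy: posterior shape = α + Σxᵢ, posterior rate = β + n.
So α = 32 − 11 = 21 and β = 15 − 3 = 12.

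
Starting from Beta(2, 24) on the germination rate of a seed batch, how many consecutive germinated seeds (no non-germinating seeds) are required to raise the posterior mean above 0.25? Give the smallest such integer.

After k germinated seeds and 0 non-germinating seeds the posterior is Beta(2+k, 24), with mean (2+k)/(2+24+k).
Set (2+k)/(26+k) > 0.25 and solve: k > (0.25·26 − 2)/(1 − 0.25) = 6.000.
The smallest integer exceeding 6.000 is 7.

k = 7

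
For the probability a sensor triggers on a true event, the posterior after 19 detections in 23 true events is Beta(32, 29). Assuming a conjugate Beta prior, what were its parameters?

Beta(13, 25)

A Beta(a, b) prior with s successes and f failures in binomial data gives a Beta(a+s, b+f) posterior.
Subtract the data counts: 32−19=13, 29−4=25.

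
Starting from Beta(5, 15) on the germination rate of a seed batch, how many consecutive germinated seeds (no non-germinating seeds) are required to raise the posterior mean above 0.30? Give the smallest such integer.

After k germinated seeds and 0 non-germinating seeds the posterior is Beta(5+k, 15), with mean (5+k)/(5+15+k).
Set (5+k)/(20+k) > 0.30 and solve: k > (0.30·20 − 5)/(1 − 0.30) = 1.429.
The smallest integer exceeding 1.429 is 2.

k = 2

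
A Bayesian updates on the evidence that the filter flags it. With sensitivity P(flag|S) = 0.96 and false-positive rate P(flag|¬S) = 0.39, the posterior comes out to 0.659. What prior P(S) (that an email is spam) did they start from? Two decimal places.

P(S) = 0.44

Bayes' rule in odds form gives O(S|E) = O(S)·[P(E|S)/P(E|¬S)], hence O(S) = O(S|E)/LR.
Posterior odds = 0.659/(1−0.659) = 1.9326. LR = 0.96/0.39 = 2.4615.
Prior odds = 1.9326/2.4615 = 0.7851, so P(S) = 0.7851/(1+0.7851) ≈ 0.44.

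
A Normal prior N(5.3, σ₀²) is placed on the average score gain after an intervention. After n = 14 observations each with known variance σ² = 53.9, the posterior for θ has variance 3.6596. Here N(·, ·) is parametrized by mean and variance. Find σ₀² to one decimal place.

For the Normal–Normal model with known σ², precisions add: τ_n = τ₀ + n/σ².
So 1/σ₀² = 1/3.6596 − 14/53.9 = 0.273254 − 0.259740 = 0.013514.
Hence σ₀² = 1/0.013514 ≈ 74.0.

σ₀² = 74.0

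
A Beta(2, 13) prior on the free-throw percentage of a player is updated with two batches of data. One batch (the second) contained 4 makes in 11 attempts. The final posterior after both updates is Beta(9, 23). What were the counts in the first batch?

3 makes and 3 misses

Sequential conjugate updates are equivalent to a single update on the pooled data, so total successes = posterior α − prior α and total failures = posterior β − prior β.
Total across both batches: 9−2=7 makes, 23−13=10 misses.
Subtract the second batch: 7−4=3 makes and 10−7=3 misses.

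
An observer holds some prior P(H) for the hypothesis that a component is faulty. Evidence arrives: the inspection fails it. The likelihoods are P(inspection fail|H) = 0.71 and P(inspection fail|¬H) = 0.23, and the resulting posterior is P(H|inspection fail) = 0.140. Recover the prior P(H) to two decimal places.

In odds form, posterior odds = prior odds × likelihood ratio, so prior odds = posterior odds ÷ LR.
Posterior odds = 0.140/(1−0.140) = 0.1628. LR = 0.71/0.23 = 3.0870.
Prior odds = 0.1628/3.0870 = 0.0527, so P(H) = 0.0527/(1+0.0527) ≈ 0.05.

P(H) = 0.05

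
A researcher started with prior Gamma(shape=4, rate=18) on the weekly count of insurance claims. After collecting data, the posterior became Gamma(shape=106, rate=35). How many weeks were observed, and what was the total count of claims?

Gamma–Poisson conjugacy: posterior shape = α + Σxᵢ, posterior rate = β + n.
Matching: Σxᵢ = 106 − 4 = 102 and n = 35 − 18 = 17.

n = 17 weeks with total 102 claims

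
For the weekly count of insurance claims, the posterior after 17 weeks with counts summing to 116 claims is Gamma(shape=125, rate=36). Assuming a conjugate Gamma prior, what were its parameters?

Gamma–Poisson conjugacy: posterior shape = α + Σxᵢ, posterior rate = β + n.
So α = 125 − 116 = 9 and β = 36 − 17 = 19.

Gamma(shape=9, rate=19)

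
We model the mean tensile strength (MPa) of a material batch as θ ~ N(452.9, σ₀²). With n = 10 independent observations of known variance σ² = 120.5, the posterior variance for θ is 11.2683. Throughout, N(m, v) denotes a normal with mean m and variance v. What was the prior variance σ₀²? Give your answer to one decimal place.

Posterior precision equals prior precision plus data precision: 1/σ_n² = 1/σ₀² + n/σ².
So 1/σ₀² = 1/11.2683 − 10/120.5 = 0.088745 − 0.082988 = 0.005757.
Hence σ₀² = 1/0.005757 ≈ 173.7.

σ₀² = 173.7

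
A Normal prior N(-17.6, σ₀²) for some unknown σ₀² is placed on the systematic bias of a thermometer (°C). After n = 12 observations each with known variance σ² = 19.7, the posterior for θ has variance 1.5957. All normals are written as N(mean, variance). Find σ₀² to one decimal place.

For the Normal–Normal model with known σ², precisions add: τ_n = τ₀ + n/σ².
So 1/σ₀² = 1/1.5957 − 12/19.7 = 0.626684 − 0.609137 = 0.017547.
Hence σ₀² = 1/0.017547 ≈ 57.0.

σ₀² = 57.0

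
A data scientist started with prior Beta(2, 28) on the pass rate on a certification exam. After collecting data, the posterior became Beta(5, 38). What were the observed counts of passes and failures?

3 passes and 10 failures

Beta is conjugate to the binomial likelihood: posterior = Beta(a+s, b+f).
Match parameters: s=5−2=3, f=38−28=10.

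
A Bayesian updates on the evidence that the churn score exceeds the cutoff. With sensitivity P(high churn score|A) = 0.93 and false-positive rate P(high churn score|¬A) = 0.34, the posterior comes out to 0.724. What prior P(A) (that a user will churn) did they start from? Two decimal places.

P(A) = 0.49

In odds form, posterior odds = prior odds × likelihood ratio, so prior odds = posterior odds ÷ LR.
Posterior odds = 0.724/(1−0.724) = 2.6232. LR = 0.93/0.34 = 2.7353.
Prior odds = 2.6232/2.7353 = 0.9590, so P(A) = 0.9590/(1+0.9590) ≈ 0.49.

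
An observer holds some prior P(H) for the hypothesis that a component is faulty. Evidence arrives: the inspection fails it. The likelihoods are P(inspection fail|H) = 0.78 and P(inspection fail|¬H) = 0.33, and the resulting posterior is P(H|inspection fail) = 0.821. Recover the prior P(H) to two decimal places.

P(H) = 0.66

In odds form, posterior odds = prior odds × likelihood ratio, so prior odds = posterior odds ÷ LR.
Posterior odds = 0.821/(1−0.821) = 4.5866. LR = 0.78/0.33 = 2.3636.
Prior odds = 4.5866/2.3636 = 1.9405, so P(H) = 1.9405/(1+1.9405) ≈ 0.66.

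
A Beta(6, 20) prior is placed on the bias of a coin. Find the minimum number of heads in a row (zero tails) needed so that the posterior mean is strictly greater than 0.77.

k = 61

After k heads and 0 tails the posterior is Beta(6+k, 20), with mean (6+k)/(6+20+k).
Set (6+k)/(26+k) > 0.77 and solve: k > (0.77·26 − 6)/(1 − 0.77) = 60.957.
The smallest integer exceeding 60.957 is 61.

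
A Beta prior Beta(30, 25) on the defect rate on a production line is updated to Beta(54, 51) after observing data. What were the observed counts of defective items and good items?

A Beta(a, b) prior with s successes and f failures in binomial data gives a Beta(a+s, b+f) posterior.
Match parameters: s=54−30=24, f=51−25=26.

24 defective items and 26 good items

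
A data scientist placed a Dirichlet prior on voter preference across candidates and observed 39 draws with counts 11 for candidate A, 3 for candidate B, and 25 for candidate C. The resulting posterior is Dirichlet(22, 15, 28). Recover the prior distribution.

For a Dirichlet(α) prior with multinomial counts c, the posterior is Dirichlet(α + c) componentwise.
Subtract each count from the matching posterior parameter: 22−11=11, 15−3=12, 28−25=3.

Dirichlet(11, 12, 3)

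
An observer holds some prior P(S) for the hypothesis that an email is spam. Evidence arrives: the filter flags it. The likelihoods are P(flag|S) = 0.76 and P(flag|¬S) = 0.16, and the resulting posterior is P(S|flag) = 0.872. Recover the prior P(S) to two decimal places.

In odds form, posterior odds = prior odds × likelihood ratio, so prior odds = posterior odds ÷ LR.
Posterior odds = 0.872/(1−0.872) = 6.8125. LR = 0.76/0.16 = 4.7500.
Prior odds = 6.8125/4.7500 = 1.4342, so P(S) = 1.4342/(1+1.4342) ≈ 0.59.

P(S) = 0.59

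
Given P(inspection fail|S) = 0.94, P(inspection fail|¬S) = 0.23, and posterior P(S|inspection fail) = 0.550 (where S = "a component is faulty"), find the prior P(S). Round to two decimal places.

Bayes' rule in odds form gives O(S|E) = O(S)·[P(E|S)/P(E|¬S)], hence O(S) = O(S|E)/LR.
Posterior odds = 0.550/(1−0.550) = 1.2222. LR = 0.94/0.23 = 4.0870.
Prior odds = 1.2222/4.0870 = 0.2990, so P(S) = 0.2990/(1+0.2990) ≈ 0.23.

P(S) = 0.23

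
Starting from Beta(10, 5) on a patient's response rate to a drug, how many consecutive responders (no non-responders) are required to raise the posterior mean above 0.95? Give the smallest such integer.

After k responders and 0 non-responders the posterior is Beta(10+k, 5), with mean (10+k)/(10+5+k).
Set (10+k)/(15+k) > 0.95 and solve: k > (0.95·15 − 10)/(1 − 0.95) = 85.000.
The smallest integer exceeding 85.000 is 86, and checking k=86: (96)/(101) = 0.9505 > 0.95.

k = 86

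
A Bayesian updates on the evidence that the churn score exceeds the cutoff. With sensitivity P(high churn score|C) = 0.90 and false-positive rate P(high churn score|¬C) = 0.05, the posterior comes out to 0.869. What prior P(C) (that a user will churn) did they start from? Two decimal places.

P(C) = 0.27

Bayes' rule in odds form gives O(C|E) = O(C)·[P(E|C)/P(E|¬C)], hence O(C) = O(C|E)/LR.
Posterior odds = 0.869/(1−0.869) = 6.6336. LR = 0.90/0.05 = 18.0000.
Prior odds = 6.6336/18.0000 = 0.3685, so P(C) = 0.3685/(1+0.3685) ≈ 0.27.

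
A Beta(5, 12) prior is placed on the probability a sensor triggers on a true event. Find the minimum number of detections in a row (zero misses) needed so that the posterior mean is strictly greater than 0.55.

k = 10

After k detections and 0 misses the posterior is Beta(5+k, 12), with mean (5+k)/(5+12+k).
Set (5+k)/(17+k) > 0.55 and solve: k > (0.55·17 − 5)/(1 − 0.55) = 9.667.
The smallest integer exceeding 9.667 is 10, and checking k=10: (15)/(27) = 0.5556 > 0.55.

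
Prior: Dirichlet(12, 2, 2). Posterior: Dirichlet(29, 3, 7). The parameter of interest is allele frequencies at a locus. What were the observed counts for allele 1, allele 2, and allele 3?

For a Dirichlet(α) prior with multinomial counts c, the posterior is Dirichlet(α + c) componentwise.
Counts are posterior − prior componentwise: 29−12=17, 3−2=1, 7−2=5.

counts (17, 1, 5)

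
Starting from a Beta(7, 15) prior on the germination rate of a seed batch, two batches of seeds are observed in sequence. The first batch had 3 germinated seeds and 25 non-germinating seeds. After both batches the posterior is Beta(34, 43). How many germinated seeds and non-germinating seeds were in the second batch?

Because Beta–binomial updating is additive in the counts, the combined data contributed (α_post−α_prior, β_post−β_prior) successes and failures.
Total across both batches: 34−7=27 germinated seeds, 43−15=28 non-germinating seeds.
Subtract the first batch: 27−3=24 germinated seeds and 28−25=3 non-germinating seeds.

24 germinated seeds and 3 non-germinating seeds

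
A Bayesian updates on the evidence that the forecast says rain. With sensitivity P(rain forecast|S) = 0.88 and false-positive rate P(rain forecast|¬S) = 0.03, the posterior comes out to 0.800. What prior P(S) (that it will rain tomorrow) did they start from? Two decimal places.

In odds form, posterior odds = prior odds × likelihood ratio, so prior odds = posterior odds ÷ LR.
Posterior odds = 0.800/(1−0.800) = 4.0000. LR = 0.88/0.03 = 29.3333.
Prior odds = 4.0000/29.3333 = 0.1364, so P(S) = 0.1364/(1+0.1364) ≈ 0.12.

P(S) = 0.12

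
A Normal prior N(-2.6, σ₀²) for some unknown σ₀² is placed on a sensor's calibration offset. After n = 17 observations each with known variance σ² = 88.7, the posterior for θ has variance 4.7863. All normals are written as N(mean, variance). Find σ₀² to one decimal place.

σ₀² = 57.9

For the Normal–Normal model with known σ², precisions add: τ_n = τ₀ + n/σ².
So 1/σ₀² = 1/4.7863 − 17/88.7 = 0.208930 − 0.191657 = 0.017273.
Hence σ₀² = 1/0.017273 ≈ 57.9.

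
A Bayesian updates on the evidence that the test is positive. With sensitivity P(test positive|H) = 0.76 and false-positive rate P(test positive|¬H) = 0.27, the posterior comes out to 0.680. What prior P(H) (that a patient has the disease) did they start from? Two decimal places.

Bayes' rule in odds form gives O(H|E) = O(H)·[P(E|H)/P(E|¬H)], hence O(H) = O(H|E)/LR.
Posterior odds = 0.680/(1−0.680) = 2.1250. LR = 0.76/0.27 = 2.8148.
Prior odds = 2.1250/2.8148 = 0.7549, so P(H) = 0.7549/(1+0.7549) ≈ 0.43.

P(H) = 0.43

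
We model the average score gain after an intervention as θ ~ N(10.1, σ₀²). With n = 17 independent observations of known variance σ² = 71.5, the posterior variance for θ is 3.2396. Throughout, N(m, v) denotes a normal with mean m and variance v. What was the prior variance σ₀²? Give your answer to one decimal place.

σ₀² = 14.1

Posterior precision equals prior precision plus data precision: 1/σ_n² = 1/σ₀² + n/σ².
So 1/σ₀² = 1/3.2396 − 17/71.5 = 0.308680 − 0.237762 = 0.070918.
Hence σ₀² = 1/0.070918 ≈ 14.1.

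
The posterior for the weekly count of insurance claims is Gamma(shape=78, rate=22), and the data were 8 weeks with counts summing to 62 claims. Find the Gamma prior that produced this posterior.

Gamma–Poisson conjugacy: posterior shape = α + Σxᵢ, posterior rate = β + n.
So α = 78 − 62 = 16 and β = 22 − 8 = 14.

Gamma(shape=16, rate=14)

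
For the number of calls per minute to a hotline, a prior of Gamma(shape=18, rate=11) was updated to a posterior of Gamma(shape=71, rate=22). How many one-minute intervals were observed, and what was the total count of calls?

Gamma–Poisson conjugacy: posterior shape = α + Σxᵢ, posterior rate = β + n.
Matching: Σxᵢ = 71 − 18 = 53 and n = 22 − 11 = 11.

n = 11 one-minute intervals with total 53 calls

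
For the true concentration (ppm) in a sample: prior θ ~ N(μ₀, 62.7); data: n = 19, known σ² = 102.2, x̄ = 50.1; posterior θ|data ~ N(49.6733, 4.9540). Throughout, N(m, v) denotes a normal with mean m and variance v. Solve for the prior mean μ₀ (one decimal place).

μ₀ = 44.7

With known observation variance, the Normal–Normal posterior has precision τ_n = τ₀ + n/σ² and mean μ_n = (τ₀μ₀ + (n/σ²)x̄)/τ_n.
Here τ₀ = 1/62.7 = 0.015949 and τ_data = 19/102.2 = 0.185910, so τ_n = 0.201859.
Rearranging for μ₀: μ₀ = (μ_n·τ_n − τ_data·x̄)/τ₀ = (49.6733·0.201859 − 0.185910·50.1) / 0.015949 = 0.712912/0.015949 ≈ 44.7.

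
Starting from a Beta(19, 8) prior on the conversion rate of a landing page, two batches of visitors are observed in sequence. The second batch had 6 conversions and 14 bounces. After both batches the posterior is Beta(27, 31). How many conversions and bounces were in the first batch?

2 conversions and 9 bounces

Because Beta–binomial updating is additive in the counts, the combined data contributed (α_post−α_prior, β_post−β_prior) successes and failures.
Total across both batches: 27−19=8 conversions, 31−8=23 bounces.
Subtract the second batch: 8−6=2 conversions and 23−14=9 bounces.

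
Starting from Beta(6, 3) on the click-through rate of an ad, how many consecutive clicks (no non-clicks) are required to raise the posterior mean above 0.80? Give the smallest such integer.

k = 7

After k clicks and 0 non-clicks the posterior is Beta(6+k, 3), with mean (6+k)/(6+3+k).
Set (6+k)/(9+k) > 0.80 and solve: k > (0.80·9 − 6)/(1 − 0.80) = 6.000.
The smallest integer exceeding 6.000 is 7, and checking k=7: (13)/(16) = 0.8125 > 0.80.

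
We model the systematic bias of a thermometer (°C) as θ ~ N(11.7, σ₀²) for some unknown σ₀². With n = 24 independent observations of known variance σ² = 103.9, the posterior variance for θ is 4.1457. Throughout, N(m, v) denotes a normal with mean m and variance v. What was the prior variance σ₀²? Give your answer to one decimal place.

For the Normal–Normal model with known σ², precisions add: τ_n = τ₀ + n/σ².
So 1/σ₀² = 1/4.1457 − 24/103.9 = 0.241214 − 0.230991 = 0.010223.
Hence σ₀² = 1/0.010223 ≈ 97.8.

σ₀² = 97.8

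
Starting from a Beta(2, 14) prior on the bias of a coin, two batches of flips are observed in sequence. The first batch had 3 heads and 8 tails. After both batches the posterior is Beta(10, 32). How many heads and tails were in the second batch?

Sequential conjugate updates are equivalent to a single update on the pooled data, so total successes = posterior α − prior α and total failures = posterior β − prior β.
Total across both batches: 10−2=8 heads, 32−14=18 tails.
Subtract the first batch: 8−3=5 heads and 18−8=10 tails.

5 heads and 10 tails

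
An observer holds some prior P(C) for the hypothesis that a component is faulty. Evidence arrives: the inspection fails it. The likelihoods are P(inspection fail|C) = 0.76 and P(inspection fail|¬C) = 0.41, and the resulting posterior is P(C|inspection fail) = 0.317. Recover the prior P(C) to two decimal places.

Bayes' rule in odds form gives O(C|E) = O(C)·[P(E|C)/P(E|¬C)], hence O(C) = O(C|E)/LR.
Posterior odds = 0.317/(1−0.317) = 0.4641. LR = 0.76/0.41 = 1.8537.
Prior odds = 0.4641/1.8537 = 0.2504, so P(C) = 0.2504/(1+0.2504) ≈ 0.20.

P(C) = 0.20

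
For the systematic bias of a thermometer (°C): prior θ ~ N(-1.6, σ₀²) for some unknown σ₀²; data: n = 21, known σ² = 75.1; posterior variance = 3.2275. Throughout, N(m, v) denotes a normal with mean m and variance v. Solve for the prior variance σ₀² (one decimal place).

Posterior precision equals prior precision plus data precision: 1/σ_n² = 1/σ₀² + n/σ².
So 1/σ₀² = 1/3.2275 − 21/75.1 = 0.309837 − 0.279627 = 0.030210.
Hence σ₀² = 1/0.030210 ≈ 33.1.

σ₀² = 33.1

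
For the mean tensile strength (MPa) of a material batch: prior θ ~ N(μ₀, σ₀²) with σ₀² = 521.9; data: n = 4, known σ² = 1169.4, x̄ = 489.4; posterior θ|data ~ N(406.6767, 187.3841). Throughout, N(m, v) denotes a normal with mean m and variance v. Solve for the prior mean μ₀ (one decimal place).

With known observation variance, the Normal–Normal posterior has precision τ_n = τ₀ + n/σ² and mean μ_n = (τ₀μ₀ + (n/σ²)x̄)/τ_n.
Here τ₀ = 1/521.9 = 0.001916 and τ_data = 4/1169.4 = 0.003421, so τ_n = 0.005337.
Rearranging for μ₀: μ₀ = (μ_n·τ_n − τ_data·x̄)/τ₀ = (406.6767·0.005337 − 0.003421·489.4) / 0.001916 = 0.496196/0.001916 ≈ 259.0.

μ₀ = 259.0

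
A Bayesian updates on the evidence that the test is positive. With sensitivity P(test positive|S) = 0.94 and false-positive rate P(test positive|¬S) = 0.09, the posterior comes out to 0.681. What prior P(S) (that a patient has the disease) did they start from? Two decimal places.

P(S) = 0.17

In odds form, posterior odds = prior odds × likelihood ratio, so prior odds = posterior odds ÷ LR.
Posterior odds = 0.681/(1−0.681) = 2.1348. LR = 0.94/0.09 = 10.4444.
Prior odds = 2.1348/10.4444 = 0.2044, so P(S) = 0.2044/(1+0.2044) ≈ 0.17.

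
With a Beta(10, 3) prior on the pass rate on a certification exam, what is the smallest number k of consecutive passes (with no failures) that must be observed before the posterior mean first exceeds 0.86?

k = 9

After k passes and 0 failures the posterior is Beta(10+k, 3), with mean (10+k)/(10+3+k).
Set (10+k)/(13+k) > 0.86 and solve: k > (0.86·13 − 10)/(1 − 0.86) = 8.429.
The smallest integer exceeding 8.429 is 9, and checking k=9: (19)/(22) = 0.8636 > 0.86.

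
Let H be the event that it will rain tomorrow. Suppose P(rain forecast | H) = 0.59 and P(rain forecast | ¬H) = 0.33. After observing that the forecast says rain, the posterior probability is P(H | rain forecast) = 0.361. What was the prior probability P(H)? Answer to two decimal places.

P(H) = 0.24

Bayes' rule in odds form gives O(H|E) = O(H)·[P(E|H)/P(E|¬H)], hence O(H) = O(H|E)/LR.
Posterior odds = 0.361/(1−0.361) = 0.5649. LR = 0.59/0.33 = 1.7879.
Prior odds = 0.5649/1.7879 = 0.3160, so P(H) = 0.3160/(1+0.3160) ≈ 0.24.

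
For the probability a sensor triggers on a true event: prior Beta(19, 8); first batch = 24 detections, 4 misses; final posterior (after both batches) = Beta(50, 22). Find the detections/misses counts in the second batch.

7 detections and 10 misses

Because Beta–binomial updating is additive in the counts, the combined data contributed (α_post−α_prior, β_post−β_prior) successes and failures.
Total across both batches: 50−19=31 detections, 22−8=14 misses.
Subtract the first batch: 31−24=7 detections and 14−4=10 misses.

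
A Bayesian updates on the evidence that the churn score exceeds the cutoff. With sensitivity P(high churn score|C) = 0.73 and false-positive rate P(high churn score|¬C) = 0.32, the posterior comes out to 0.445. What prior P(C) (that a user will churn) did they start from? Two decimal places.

P(C) = 0.26

Bayes' rule in odds form gives O(C|E) = O(C)·[P(E|C)/P(E|¬C)], hence O(C) = O(C|E)/LR.
Posterior odds = 0.445/(1−0.445) = 0.8018. LR = 0.73/0.32 = 2.2812.
Prior odds = 0.8018/2.2812 = 0.3515, so P(C) = 0.3515/(1+0.3515) ≈ 0.26.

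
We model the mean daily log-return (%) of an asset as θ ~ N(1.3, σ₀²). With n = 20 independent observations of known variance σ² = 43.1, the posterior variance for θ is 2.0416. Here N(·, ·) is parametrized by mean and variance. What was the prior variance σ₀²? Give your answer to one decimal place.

Posterior precision equals prior precision plus data precision: 1/σ_n² = 1/σ₀² + n/σ².
So 1/σ₀² = 1/2.0416 − 20/43.1 = 0.489812 − 0.464037 = 0.025775.
Hence σ₀² = 1/0.025775 ≈ 38.8.

σ₀² = 38.8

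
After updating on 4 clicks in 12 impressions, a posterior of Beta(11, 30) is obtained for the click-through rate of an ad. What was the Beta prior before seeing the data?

Beta(7, 22)

Under Beta–binomial conjugacy the posterior parameters are (a+s, b+f).
Subtract the data counts: 11−4=7, 30−8=22.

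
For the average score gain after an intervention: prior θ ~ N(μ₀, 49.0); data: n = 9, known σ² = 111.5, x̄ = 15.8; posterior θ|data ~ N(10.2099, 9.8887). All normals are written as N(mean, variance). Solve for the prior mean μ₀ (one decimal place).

μ₀ = -11.9

With known observation variance, the Normal–Normal posterior has precision τ_n = τ₀ + n/σ² and mean μ_n = (τ₀μ₀ + (n/σ²)x̄)/τ_n.
Here τ₀ = 1/49.0 = 0.020408 and τ_data = 9/111.5 = 0.080717, so τ_n = 0.101125.
Rearranging for μ₀: μ₀ = (μ_n·τ_n − τ_data·x̄)/τ₀ = (10.2099·0.101125 − 0.080717·15.8) / 0.020408 = -0.242852/0.020408 ≈ -11.9.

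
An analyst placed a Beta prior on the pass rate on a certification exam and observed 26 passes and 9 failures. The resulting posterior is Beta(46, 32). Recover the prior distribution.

A Beta(a, b) prior with s successes and f failures in binomial data gives a Beta(a+s, b+f) posterior.
Subtract the data counts: 46−26=20, 32−9=23.

Beta(20, 23)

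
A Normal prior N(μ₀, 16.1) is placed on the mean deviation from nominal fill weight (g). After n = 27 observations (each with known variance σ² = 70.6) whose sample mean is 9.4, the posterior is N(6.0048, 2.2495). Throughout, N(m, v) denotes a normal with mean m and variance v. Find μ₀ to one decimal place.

μ₀ = -14.9

The posterior mean is a precision-weighted average: μ_n = (τ₀μ₀ + τ_data·x̄)/(τ₀+τ_data), with τ₀=1/σ₀² and τ_data=n/σ².
Here τ₀ = 1/16.1 = 0.062112 and τ_data = 27/70.6 = 0.382436, so τ_n = 0.444548.
Rearranging for μ₀: μ₀ = (μ_n·τ_n − τ_data·x̄)/τ₀ = (6.0048·0.444548 − 0.382436·9.4) / 0.062112 = -0.925477/0.062112 ≈ -14.9.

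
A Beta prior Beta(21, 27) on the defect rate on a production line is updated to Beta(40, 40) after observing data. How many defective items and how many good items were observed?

19 defective items and 13 good items

Under Beta–binomial conjugacy the posterior parameters are (a+s, b+f).
So s = 40 − 21 = 19 and f = 40 − 27 = 13.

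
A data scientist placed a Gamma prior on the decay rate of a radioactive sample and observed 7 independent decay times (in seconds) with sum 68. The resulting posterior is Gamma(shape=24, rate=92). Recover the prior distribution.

Gamma(shape=17, rate=24)

Gamma–exponential conjugacy: posterior shape = α + n, posterior rate = β + Σtᵢ.
So α = 24 − 7 = 17 and β = 92 − 68 = 24.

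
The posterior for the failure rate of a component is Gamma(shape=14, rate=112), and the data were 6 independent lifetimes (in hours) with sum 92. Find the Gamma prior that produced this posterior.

Gamma(shape=8, rate=20)

For an exponential likelihood with a Gamma(α, β) prior on the rate, n observations with total T give posterior Gamma(α+n, β+T).
So α = 14 − 6 = 8 and β = 112 − 92 = 20.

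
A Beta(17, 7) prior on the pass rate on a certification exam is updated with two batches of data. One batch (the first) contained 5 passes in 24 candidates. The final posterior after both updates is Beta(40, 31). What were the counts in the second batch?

Because Beta–binomial updating is additive in the counts, the combined data contributed (α_post−α_prior, β_post−β_prior) successes and failures.
Total across both batches: 40−17=23 passes, 31−7=24 failures.
Subtract the first batch: 23−5=18 passes and 24−19=5 failures.

18 passes and 5 failures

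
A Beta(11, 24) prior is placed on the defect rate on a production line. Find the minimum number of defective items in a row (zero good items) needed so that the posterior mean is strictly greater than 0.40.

After k defective items and 0 good items the posterior is Beta(11+k, 24), with mean (11+k)/(11+24+k).
Set (11+k)/(35+k) > 0.40 and solve: k > (0.40·35 − 11)/(1 − 0.40) = 5.000.
The smallest integer exceeding 5.000 is 6, and checking k=6: (17)/(41) = 0.4146 > 0.40.

k = 6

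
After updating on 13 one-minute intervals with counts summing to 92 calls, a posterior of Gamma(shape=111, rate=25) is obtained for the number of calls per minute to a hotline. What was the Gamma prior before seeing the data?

Gamma(shape=19, rate=12)

Gamma–Poisson conjugacy: posterior shape = α + Σxᵢ, posterior rate = β + n.
So α = 111 − 92 = 19 and β = 25 − 13 = 12.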